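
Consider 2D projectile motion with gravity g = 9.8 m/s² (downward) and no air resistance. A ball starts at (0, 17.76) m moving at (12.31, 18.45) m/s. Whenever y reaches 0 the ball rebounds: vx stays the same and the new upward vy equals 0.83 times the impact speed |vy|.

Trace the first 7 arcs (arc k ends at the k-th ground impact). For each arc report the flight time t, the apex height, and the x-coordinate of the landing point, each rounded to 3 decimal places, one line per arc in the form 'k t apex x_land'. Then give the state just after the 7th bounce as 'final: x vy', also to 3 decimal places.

Arc 1: start y=17.760, vy=18.450 → t=4.560, apex=35.127, x_land=56.135, impact vy=-26.239
  bounce: vy ← 0.83·26.239 = 21.779
Arc 2: start y=0.000, vy=21.779 → t=4.445, apex=24.199, x_land=110.848, impact vy=-21.779
  bounce: vy ← 0.83·21.779 = 18.076
Arc 3: start y=0.000, vy=18.076 → t=3.689, apex=16.671, x_land=156.260, impact vy=-18.076
  bounce: vy ← 0.83·18.076 = 15.003
Arc 4: start y=0.000, vy=15.003 → t=3.062, apex=11.485, x_land=193.952, impact vy=-15.003
  bounce: vy ← 0.83·15.003 = 12.453
Arc 5: start y=0.000, vy=12.453 → t=2.541, apex=7.912, x_land=225.236, impact vy=-12.453
  bounce: vy ← 0.83·12.453 = 10.336
Arc 6: start y=0.000, vy=10.336 → t=2.109, apex=5.450, x_land=251.202, impact vy=-10.336
  bounce: vy ← 0.83·10.336 = 8.579
Arc 7: start y=0.000, vy=8.579 → t=1.751, apex=3.755, x_land=272.754, impact vy=-8.579
  bounce: vy ← 0.83·8.579 = 7.120

1 4.560 35.127 56.135
2 4.445 24.199 110.848
3 3.689 16.671 156.260
4 3.062 11.485 193.952
5 2.541 7.912 225.236
6 2.109 5.450 251.202
7 1.751 3.755 272.754
final: 272.754 7.120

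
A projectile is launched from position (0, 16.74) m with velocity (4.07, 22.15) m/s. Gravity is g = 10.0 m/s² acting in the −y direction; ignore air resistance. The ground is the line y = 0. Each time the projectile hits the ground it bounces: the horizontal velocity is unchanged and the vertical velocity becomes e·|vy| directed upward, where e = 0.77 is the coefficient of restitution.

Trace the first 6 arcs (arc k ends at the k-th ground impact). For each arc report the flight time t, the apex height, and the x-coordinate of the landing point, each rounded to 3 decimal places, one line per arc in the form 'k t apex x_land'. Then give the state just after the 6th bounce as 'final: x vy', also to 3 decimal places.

Arc 1: start y=16.740, vy=22.150 → t=5.088, apex=41.271, x_land=20.708, impact vy=-28.730
  bounce: vy ← 0.77·28.730 = 22.122
Arc 2: start y=0.000, vy=22.122 → t=4.424, apex=24.470, x_land=38.716, impact vy=-22.122
  bounce: vy ← 0.77·22.122 = 17.034
Arc 3: start y=0.000, vy=17.034 → t=3.407, apex=14.508, x_land=52.581, impact vy=-17.034
  bounce: vy ← 0.77·17.034 = 13.116
Arc 4: start y=0.000, vy=13.116 → t=2.623, apex=8.602, x_land=63.258, impact vy=-13.116
  bounce: vy ← 0.77·13.116 = 10.100
Arc 5: start y=0.000, vy=10.100 → t=2.020, apex=5.100, x_land=71.479, impact vy=-10.100
  bounce: vy ← 0.77·10.100 = 7.777
Arc 6: start y=0.000, vy=7.777 → t=1.555, apex=3.024, x_land=77.809, impact vy=-7.777
  bounce: vy ← 0.77·7.777 = 5.988

1 5.088 41.271 20.708
2 4.424 24.470 38.716
3 3.407 14.508 52.581
4 2.623 8.602 63.258
5 2.020 5.100 71.479
6 1.555 3.024 77.809
final: 77.809 5.988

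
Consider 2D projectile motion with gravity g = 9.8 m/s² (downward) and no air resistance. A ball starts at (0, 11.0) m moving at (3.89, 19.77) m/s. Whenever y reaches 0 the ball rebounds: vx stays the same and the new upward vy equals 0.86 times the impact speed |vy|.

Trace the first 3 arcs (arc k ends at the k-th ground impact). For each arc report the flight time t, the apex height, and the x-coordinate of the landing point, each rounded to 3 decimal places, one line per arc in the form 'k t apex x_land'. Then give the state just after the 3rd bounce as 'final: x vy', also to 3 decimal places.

1 4.530 30.941 17.623
2 4.322 22.884 34.436
3 3.717 16.925 48.895
final: 48.895 15.664

Arc 1: start y=11.000, vy=19.770 → t=4.530, apex=30.941, x_land=17.623, impact vy=-24.626
  bounce: vy ← 0.86·24.626 = 21.179
Arc 2: start y=0.000, vy=21.179 → t=4.322, apex=22.884, x_land=34.436, impact vy=-21.179
  bounce: vy ← 0.86·21.179 = 18.214
Arc 3: start y=0.000, vy=18.214 → t=3.717, apex=16.925, x_land=48.895, impact vy=-18.214
  bounce: vy ← 0.86·18.214 = 15.664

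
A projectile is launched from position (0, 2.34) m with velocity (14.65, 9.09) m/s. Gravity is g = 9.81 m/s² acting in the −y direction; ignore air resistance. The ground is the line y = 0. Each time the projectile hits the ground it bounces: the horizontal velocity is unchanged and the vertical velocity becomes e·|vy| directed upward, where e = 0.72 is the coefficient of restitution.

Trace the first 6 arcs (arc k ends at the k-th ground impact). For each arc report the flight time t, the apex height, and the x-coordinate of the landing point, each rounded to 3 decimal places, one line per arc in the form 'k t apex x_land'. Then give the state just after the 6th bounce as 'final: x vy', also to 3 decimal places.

1 2.082 6.551 30.506
2 1.664 3.396 54.887
3 1.198 1.761 72.441
4 0.863 0.913 85.080
5 0.621 0.473 94.180
6 0.447 0.245 100.732
final: 100.732 1.579

Arc 1: start y=2.340, vy=9.090 → t=2.082, apex=6.551, x_land=30.506, impact vy=-11.337
  bounce: vy ← 0.72·11.337 = 8.163
Arc 2: start y=0.000, vy=8.163 → t=1.664, apex=3.396, x_land=54.887, impact vy=-8.163
  bounce: vy ← 0.72·8.163 = 5.877
Arc 3: start y=0.000, vy=5.877 → t=1.198, apex=1.761, x_land=72.441, impact vy=-5.877
  bounce: vy ← 0.72·5.877 = 4.232
Arc 4: start y=0.000, vy=4.232 → t=0.863, apex=0.913, x_land=85.080, impact vy=-4.232
  bounce: vy ← 0.72·4.232 = 3.047
Arc 5: start y=0.000, vy=3.047 → t=0.621, apex=0.473, x_land=94.180, impact vy=-3.047
  bounce: vy ← 0.72·3.047 = 2.194
Arc 6: start y=0.000, vy=2.194 → t=0.447, apex=0.245, x_land=100.732, impact vy=-2.194
  bounce: vy ← 0.72·2.194 = 1.579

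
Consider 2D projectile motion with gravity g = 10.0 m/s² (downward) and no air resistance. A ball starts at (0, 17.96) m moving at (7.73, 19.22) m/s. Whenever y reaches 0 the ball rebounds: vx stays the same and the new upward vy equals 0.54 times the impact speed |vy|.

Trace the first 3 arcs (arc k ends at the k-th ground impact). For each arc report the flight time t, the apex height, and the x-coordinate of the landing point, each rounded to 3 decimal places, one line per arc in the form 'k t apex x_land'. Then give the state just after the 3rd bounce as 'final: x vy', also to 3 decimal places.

Arc 1: start y=17.960, vy=19.220 → t=4.621, apex=36.430, x_land=35.722, impact vy=-26.993
  bounce: vy ← 0.54·26.993 = 14.576
Arc 2: start y=0.000, vy=14.576 → t=2.915, apex=10.623, x_land=58.257, impact vy=-14.576
  bounce: vy ← 0.54·14.576 = 7.871
Arc 3: start y=0.000, vy=7.871 → t=1.574, apex=3.098, x_land=70.426, impact vy=-7.871
  bounce: vy ← 0.54·7.871 = 4.250

1 4.621 36.430 35.722
2 2.915 10.623 58.257
3 1.574 3.098 70.426
final: 70.426 4.250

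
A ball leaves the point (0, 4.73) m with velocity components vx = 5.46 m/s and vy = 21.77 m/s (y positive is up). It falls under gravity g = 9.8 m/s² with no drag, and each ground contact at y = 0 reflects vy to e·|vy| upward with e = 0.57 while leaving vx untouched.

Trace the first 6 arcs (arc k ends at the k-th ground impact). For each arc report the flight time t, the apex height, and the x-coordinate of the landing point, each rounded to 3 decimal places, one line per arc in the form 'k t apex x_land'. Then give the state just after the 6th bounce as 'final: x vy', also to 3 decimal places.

1 4.650 28.910 25.391
2 2.769 9.393 40.510
3 1.578 3.052 49.128
4 0.900 0.992 54.040
5 0.513 0.322 56.840
6 0.292 0.105 58.436
final: 58.436 0.816

Arc 1: start y=4.730, vy=21.770 → t=4.650, apex=28.910, x_land=25.391, impact vy=-23.804
  bounce: vy ← 0.57·23.804 = 13.568
Arc 2: start y=0.000, vy=13.568 → t=2.769, apex=9.393, x_land=40.510, impact vy=-13.568
  bounce: vy ← 0.57·13.568 = 7.734
Arc 3: start y=0.000, vy=7.734 → t=1.578, apex=3.052, x_land=49.128, impact vy=-7.734
  bounce: vy ← 0.57·7.734 = 4.408
Arc 4: start y=0.000, vy=4.408 → t=0.900, apex=0.992, x_land=54.040, impact vy=-4.408
  bounce: vy ← 0.57·4.408 = 2.513
Arc 5: start y=0.000, vy=2.513 → t=0.513, apex=0.322, x_land=56.840, impact vy=-2.513
  bounce: vy ← 0.57·2.513 = 1.432
Arc 6: start y=0.000, vy=1.432 → t=0.292, apex=0.105, x_land=58.436, impact vy=-1.432
  bounce: vy ← 0.57·1.432 = 0.816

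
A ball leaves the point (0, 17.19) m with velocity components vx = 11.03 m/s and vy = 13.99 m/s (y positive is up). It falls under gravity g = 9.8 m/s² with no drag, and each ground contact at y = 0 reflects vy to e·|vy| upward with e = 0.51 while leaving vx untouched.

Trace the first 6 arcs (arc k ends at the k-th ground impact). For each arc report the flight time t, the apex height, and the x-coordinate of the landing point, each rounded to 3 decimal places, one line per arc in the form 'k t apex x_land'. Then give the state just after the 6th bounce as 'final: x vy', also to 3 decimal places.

Arc 1: start y=17.190, vy=13.990 → t=3.783, apex=27.176, x_land=41.722, impact vy=-23.079
  bounce: vy ← 0.51·23.079 = 11.770
Arc 2: start y=0.000, vy=11.770 → t=2.402, apex=7.068, x_land=68.217, impact vy=-11.770
  bounce: vy ← 0.51·11.770 = 6.003
Arc 3: start y=0.000, vy=6.003 → t=1.225, apex=1.838, x_land=81.729, impact vy=-6.003
  bounce: vy ← 0.51·6.003 = 3.061
Arc 4: start y=0.000, vy=3.061 → t=0.625, apex=0.478, x_land=88.621, impact vy=-3.061
  bounce: vy ← 0.51·3.061 = 1.561
Arc 5: start y=0.000, vy=1.561 → t=0.319, apex=0.124, x_land=92.136, impact vy=-1.561
  bounce: vy ← 0.51·1.561 = 0.796
Arc 6: start y=0.000, vy=0.796 → t=0.163, apex=0.032, x_land=93.928, impact vy=-0.796
  bounce: vy ← 0.51·0.796 = 0.406

1 3.783 27.176 41.722
2 2.402 7.068 68.217
3 1.225 1.838 81.729
4 0.625 0.478 88.621
5 0.319 0.124 92.136
6 0.163 0.032 93.928
final: 93.928 0.406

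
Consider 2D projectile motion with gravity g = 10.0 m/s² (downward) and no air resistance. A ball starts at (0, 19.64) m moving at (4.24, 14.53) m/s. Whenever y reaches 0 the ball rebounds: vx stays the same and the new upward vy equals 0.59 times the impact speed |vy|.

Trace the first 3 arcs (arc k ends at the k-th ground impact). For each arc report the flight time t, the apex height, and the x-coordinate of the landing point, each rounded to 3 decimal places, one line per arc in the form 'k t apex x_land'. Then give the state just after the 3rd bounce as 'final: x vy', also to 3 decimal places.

Arc 1: start y=19.640, vy=14.530 → t=3.910, apex=30.196, x_land=16.580, impact vy=-24.575
  bounce: vy ← 0.59·24.575 = 14.499
Arc 2: start y=0.000, vy=14.499 → t=2.900, apex=10.511, x_land=28.876, impact vy=-14.499
  bounce: vy ← 0.59·14.499 = 8.554
Arc 3: start y=0.000, vy=8.554 → t=1.711, apex=3.659, x_land=36.130, impact vy=-8.554
  bounce: vy ← 0.59·8.554 = 5.047

1 3.910 30.196 16.580
2 2.900 10.511 28.876
3 1.711 3.659 36.130
final: 36.130 5.047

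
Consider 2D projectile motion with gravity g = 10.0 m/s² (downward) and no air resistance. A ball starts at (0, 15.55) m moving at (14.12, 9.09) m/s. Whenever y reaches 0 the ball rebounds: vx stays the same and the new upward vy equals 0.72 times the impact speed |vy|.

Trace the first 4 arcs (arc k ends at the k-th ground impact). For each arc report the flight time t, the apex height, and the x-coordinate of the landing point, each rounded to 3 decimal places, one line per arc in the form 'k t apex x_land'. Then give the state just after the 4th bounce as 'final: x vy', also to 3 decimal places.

Arc 1: start y=15.550, vy=9.090 → t=2.893, apex=19.681, x_land=40.849, impact vy=-19.840
  bounce: vy ← 0.72·19.840 = 14.285
Arc 2: start y=0.000, vy=14.285 → t=2.857, apex=10.203, x_land=81.190, impact vy=-14.285
  bounce: vy ← 0.72·14.285 = 10.285
Arc 3: start y=0.000, vy=10.285 → t=2.057, apex=5.289, x_land=110.235, impact vy=-10.285
  bounce: vy ← 0.72·10.285 = 7.405
Arc 4: start y=0.000, vy=7.405 → t=1.481, apex=2.742, x_land=131.147, impact vy=-7.405
  bounce: vy ← 0.72·7.405 = 5.332

1 2.893 19.681 40.849
2 2.857 10.203 81.190
3 2.057 5.289 110.235
4 1.481 2.742 131.147
final: 131.147 5.332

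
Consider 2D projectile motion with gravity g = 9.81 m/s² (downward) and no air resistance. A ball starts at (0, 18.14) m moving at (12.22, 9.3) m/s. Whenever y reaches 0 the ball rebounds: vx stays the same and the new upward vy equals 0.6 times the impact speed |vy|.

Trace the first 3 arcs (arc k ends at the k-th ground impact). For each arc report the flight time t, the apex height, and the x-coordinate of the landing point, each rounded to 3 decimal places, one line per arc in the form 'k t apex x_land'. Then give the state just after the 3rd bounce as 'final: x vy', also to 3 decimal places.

Arc 1: start y=18.140, vy=9.300 → t=3.092, apex=22.548, x_land=37.785, impact vy=-21.033
  bounce: vy ← 0.6·21.033 = 12.620
Arc 2: start y=0.000, vy=12.620 → t=2.573, apex=8.117, x_land=69.226, impact vy=-12.620
  bounce: vy ← 0.6·12.620 = 7.572
Arc 3: start y=0.000, vy=7.572 → t=1.544, apex=2.922, x_land=88.090, impact vy=-7.572
  bounce: vy ← 0.6·7.572 = 4.543

1 3.092 22.548 37.785
2 2.573 8.117 69.226
3 1.544 2.922 88.090
final: 88.090 4.543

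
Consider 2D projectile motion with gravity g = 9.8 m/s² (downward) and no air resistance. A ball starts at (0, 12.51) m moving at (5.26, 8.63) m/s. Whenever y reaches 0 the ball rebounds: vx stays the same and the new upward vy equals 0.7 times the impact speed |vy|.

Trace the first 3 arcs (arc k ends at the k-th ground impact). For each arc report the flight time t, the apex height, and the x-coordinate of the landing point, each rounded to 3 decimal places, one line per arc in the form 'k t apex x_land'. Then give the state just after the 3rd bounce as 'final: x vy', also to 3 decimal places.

Arc 1: start y=12.510, vy=8.630 → t=2.705, apex=16.310, x_land=14.229, impact vy=-17.879
  bounce: vy ← 0.7·17.879 = 12.516
Arc 2: start y=0.000, vy=12.516 → t=2.554, apex=7.992, x_land=27.664, impact vy=-12.516
  bounce: vy ← 0.7·12.516 = 8.761
Arc 3: start y=0.000, vy=8.761 → t=1.788, apex=3.916, x_land=37.068, impact vy=-8.761
  bounce: vy ← 0.7·8.761 = 6.133

1 2.705 16.310 14.229
2 2.554 7.992 27.664
3 1.788 3.916 37.068
final: 37.068 6.133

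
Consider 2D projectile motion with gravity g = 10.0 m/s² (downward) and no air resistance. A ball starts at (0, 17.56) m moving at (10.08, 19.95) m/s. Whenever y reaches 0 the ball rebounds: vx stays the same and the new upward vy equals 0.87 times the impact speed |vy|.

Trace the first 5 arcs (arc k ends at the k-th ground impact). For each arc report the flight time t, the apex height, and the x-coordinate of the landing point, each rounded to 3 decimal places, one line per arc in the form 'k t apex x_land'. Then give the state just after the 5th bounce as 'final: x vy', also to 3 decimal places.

Arc 1: start y=17.560, vy=19.950 → t=4.732, apex=37.460, x_land=47.700, impact vy=-27.372
  bounce: vy ← 0.87·27.372 = 23.813
Arc 2: start y=0.000, vy=23.813 → t=4.763, apex=28.354, x_land=95.708, impact vy=-23.813
  bounce: vy ← 0.87·23.813 = 20.718
Arc 3: start y=0.000, vy=20.718 → t=4.144, apex=21.461, x_land=137.474, impact vy=-20.718
  bounce: vy ← 0.87·20.718 = 18.024
Arc 4: start y=0.000, vy=18.024 → t=3.605, apex=16.244, x_land=173.811, impact vy=-18.024
  bounce: vy ← 0.87·18.024 = 15.681
Arc 5: start y=0.000, vy=15.681 → t=3.136, apex=12.295, x_land=205.424, impact vy=-15.681
  bounce: vy ← 0.87·15.681 = 13.643

1 4.732 37.460 47.700
2 4.763 28.354 95.708
3 4.144 21.461 137.474
4 3.605 16.244 173.811
5 3.136 12.295 205.424
final: 205.424 13.643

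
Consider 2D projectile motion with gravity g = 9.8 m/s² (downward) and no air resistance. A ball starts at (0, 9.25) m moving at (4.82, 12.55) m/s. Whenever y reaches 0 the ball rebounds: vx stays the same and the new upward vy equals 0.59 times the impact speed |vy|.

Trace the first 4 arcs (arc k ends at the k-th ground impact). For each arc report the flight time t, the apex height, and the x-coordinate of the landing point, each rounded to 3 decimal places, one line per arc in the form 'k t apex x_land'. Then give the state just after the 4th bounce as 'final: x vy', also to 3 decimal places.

1 3.159 17.286 15.226
2 2.216 6.017 25.908
3 1.308 2.095 32.211
4 0.771 0.729 35.930
final: 35.930 2.230

Arc 1: start y=9.250, vy=12.550 → t=3.159, apex=17.286, x_land=15.226, impact vy=-18.407
  bounce: vy ← 0.59·18.407 = 10.860
Arc 2: start y=0.000, vy=10.860 → t=2.216, apex=6.017, x_land=25.908, impact vy=-10.860
  bounce: vy ← 0.59·10.860 = 6.407
Arc 3: start y=0.000, vy=6.407 → t=1.308, apex=2.095, x_land=32.211, impact vy=-6.407
  bounce: vy ← 0.59·6.407 = 3.780
Arc 4: start y=0.000, vy=3.780 → t=0.771, apex=0.729, x_land=35.930, impact vy=-3.780
  bounce: vy ← 0.59·3.780 = 2.230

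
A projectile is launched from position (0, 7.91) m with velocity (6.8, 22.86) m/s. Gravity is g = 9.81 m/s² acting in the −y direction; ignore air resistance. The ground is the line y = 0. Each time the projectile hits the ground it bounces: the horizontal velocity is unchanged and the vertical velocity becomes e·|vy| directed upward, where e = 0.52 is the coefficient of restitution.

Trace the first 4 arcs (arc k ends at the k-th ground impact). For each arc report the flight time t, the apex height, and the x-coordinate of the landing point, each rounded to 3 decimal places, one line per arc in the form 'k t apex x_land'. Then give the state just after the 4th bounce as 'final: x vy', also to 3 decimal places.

Arc 1: start y=7.910, vy=22.860 → t=4.984, apex=34.545, x_land=33.892, impact vy=-26.034
  bounce: vy ← 0.52·26.034 = 13.538
Arc 2: start y=0.000, vy=13.538 → t=2.760, apex=9.341, x_land=52.660, impact vy=-13.538
  bounce: vy ← 0.52·13.538 = 7.040
Arc 3: start y=0.000, vy=7.040 → t=1.435, apex=2.526, x_land=62.419, impact vy=-7.040
  bounce: vy ← 0.52·7.040 = 3.661
Arc 4: start y=0.000, vy=3.661 → t=0.746, apex=0.683, x_land=67.494, impact vy=-3.661
  bounce: vy ← 0.52·3.661 = 1.904

1 4.984 34.545 33.892
2 2.760 9.341 52.660
3 1.435 2.526 62.419
4 0.746 0.683 67.494
final: 67.494 1.904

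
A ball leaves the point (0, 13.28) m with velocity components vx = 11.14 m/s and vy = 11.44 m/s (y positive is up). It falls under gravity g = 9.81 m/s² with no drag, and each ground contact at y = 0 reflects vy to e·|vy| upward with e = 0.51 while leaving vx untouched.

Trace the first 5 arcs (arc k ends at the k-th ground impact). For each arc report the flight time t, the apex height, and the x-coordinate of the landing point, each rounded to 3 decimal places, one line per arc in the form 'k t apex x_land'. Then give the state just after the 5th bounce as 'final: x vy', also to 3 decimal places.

Arc 1: start y=13.280, vy=11.440 → t=3.183, apex=19.950, x_land=35.458, impact vy=-19.785
  bounce: vy ← 0.51·19.785 = 10.090
Arc 2: start y=0.000, vy=10.090 → t=2.057, apex=5.189, x_land=58.374, impact vy=-10.090
  bounce: vy ← 0.51·10.090 = 5.146
Arc 3: start y=0.000, vy=5.146 → t=1.049, apex=1.350, x_land=70.061, impact vy=-5.146
  bounce: vy ← 0.51·5.146 = 2.624
Arc 4: start y=0.000, vy=2.624 → t=0.535, apex=0.351, x_land=76.022, impact vy=-2.624
  bounce: vy ← 0.51·2.624 = 1.338
Arc 5: start y=0.000, vy=1.338 → t=0.273, apex=0.091, x_land=79.062, impact vy=-1.338
  bounce: vy ← 0.51·1.338 = 0.683

1 3.183 19.950 35.458
2 2.057 5.189 58.374
3 1.049 1.350 70.061
4 0.535 0.351 76.022
5 0.273 0.091 79.062
final: 79.062 0.683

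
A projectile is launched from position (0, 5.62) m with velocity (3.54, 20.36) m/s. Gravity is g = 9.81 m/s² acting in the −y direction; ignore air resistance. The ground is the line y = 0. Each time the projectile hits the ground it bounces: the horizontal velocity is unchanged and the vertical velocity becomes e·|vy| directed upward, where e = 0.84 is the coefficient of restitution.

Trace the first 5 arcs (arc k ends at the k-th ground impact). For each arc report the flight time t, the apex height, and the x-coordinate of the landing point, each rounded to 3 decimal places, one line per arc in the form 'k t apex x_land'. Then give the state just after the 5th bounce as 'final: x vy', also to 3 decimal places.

1 4.411 26.748 15.614
2 3.923 18.873 29.502
3 3.295 13.317 41.167
4 2.768 9.396 50.967
5 2.325 6.630 59.198
final: 59.198 9.581

Arc 1: start y=5.620, vy=20.360 → t=4.411, apex=26.748, x_land=15.614, impact vy=-22.908
  bounce: vy ← 0.84·22.908 = 19.243
Arc 2: start y=0.000, vy=19.243 → t=3.923, apex=18.873, x_land=29.502, impact vy=-19.243
  bounce: vy ← 0.84·19.243 = 16.164
Arc 3: start y=0.000, vy=16.164 → t=3.295, apex=13.317, x_land=41.167, impact vy=-16.164
  bounce: vy ← 0.84·16.164 = 13.578
Arc 4: start y=0.000, vy=13.578 → t=2.768, apex=9.396, x_land=50.967, impact vy=-13.578
  bounce: vy ← 0.84·13.578 = 11.405
Arc 5: start y=0.000, vy=11.405 → t=2.325, apex=6.630, x_land=59.198, impact vy=-11.405
  bounce: vy ← 0.84·11.405 = 9.581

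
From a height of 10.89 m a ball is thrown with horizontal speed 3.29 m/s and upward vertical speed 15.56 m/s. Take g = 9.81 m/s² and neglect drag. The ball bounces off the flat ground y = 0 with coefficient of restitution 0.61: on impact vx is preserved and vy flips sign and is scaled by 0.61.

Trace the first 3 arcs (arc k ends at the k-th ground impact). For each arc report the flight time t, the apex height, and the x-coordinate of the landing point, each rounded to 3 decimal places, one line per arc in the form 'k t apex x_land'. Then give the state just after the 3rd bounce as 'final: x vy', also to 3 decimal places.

1 3.762 23.230 12.378
2 2.655 8.644 21.113
3 1.620 3.216 26.442
final: 26.442 4.846

Arc 1: start y=10.890, vy=15.560 → t=3.762, apex=23.230, x_land=12.378, impact vy=-21.349
  bounce: vy ← 0.61·21.349 = 13.023
Arc 2: start y=0.000, vy=13.023 → t=2.655, apex=8.644, x_land=21.113, impact vy=-13.023
  bounce: vy ← 0.61·13.023 = 7.944
Arc 3: start y=0.000, vy=7.944 → t=1.620, apex=3.216, x_land=26.442, impact vy=-7.944
  bounce: vy ← 0.61·7.944 = 4.846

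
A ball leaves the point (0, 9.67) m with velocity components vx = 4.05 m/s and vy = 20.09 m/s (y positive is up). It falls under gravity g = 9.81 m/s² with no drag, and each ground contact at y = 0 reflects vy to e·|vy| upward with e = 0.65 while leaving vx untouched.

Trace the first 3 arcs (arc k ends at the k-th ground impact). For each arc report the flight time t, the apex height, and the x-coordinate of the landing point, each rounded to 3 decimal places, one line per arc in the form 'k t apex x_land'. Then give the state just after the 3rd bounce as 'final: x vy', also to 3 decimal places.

Arc 1: start y=9.670, vy=20.090 → t=4.531, apex=30.241, x_land=18.350, impact vy=-24.358
  bounce: vy ← 0.65·24.358 = 15.833
Arc 2: start y=0.000, vy=15.833 → t=3.228, apex=12.777, x_land=31.423, impact vy=-15.833
  bounce: vy ← 0.65·15.833 = 10.291
Arc 3: start y=0.000, vy=10.291 → t=2.098, apex=5.398, x_land=39.921, impact vy=-10.291
  bounce: vy ← 0.65·10.291 = 6.689

1 4.531 30.241 18.350
2 3.228 12.777 31.423
3 2.098 5.398 39.921
final: 39.921 6.689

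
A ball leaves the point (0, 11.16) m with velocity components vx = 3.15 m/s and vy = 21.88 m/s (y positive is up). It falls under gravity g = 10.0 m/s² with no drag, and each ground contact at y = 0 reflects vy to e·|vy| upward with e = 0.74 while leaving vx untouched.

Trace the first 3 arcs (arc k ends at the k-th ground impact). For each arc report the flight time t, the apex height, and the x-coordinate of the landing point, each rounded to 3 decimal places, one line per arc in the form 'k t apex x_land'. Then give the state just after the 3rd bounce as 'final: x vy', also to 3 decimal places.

Arc 1: start y=11.160, vy=21.880 → t=4.837, apex=35.097, x_land=15.238, impact vy=-26.494
  bounce: vy ← 0.74·26.494 = 19.606
Arc 2: start y=0.000, vy=19.606 → t=3.921, apex=19.219, x_land=27.589, impact vy=-19.606
  bounce: vy ← 0.74·19.606 = 14.508
Arc 3: start y=0.000, vy=14.508 → t=2.902, apex=10.524, x_land=36.729, impact vy=-14.508
  bounce: vy ← 0.74·14.508 = 10.736

1 4.837 35.097 15.238
2 3.921 19.219 27.589
3 2.902 10.524 36.729
final: 36.729 10.736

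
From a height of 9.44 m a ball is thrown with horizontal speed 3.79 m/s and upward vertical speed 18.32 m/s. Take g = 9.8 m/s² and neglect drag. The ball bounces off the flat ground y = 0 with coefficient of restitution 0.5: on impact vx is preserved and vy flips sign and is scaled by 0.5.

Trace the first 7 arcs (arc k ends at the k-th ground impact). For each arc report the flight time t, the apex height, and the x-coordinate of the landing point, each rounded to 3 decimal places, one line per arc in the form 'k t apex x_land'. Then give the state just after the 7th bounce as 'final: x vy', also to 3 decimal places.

1 4.198 26.564 15.909
2 2.328 6.641 24.734
3 1.164 1.660 29.146
4 0.582 0.415 31.352
5 0.291 0.104 32.455
6 0.146 0.026 33.007
7 0.073 0.006 33.282
final: 33.282 0.178

Arc 1: start y=9.440, vy=18.320 → t=4.198, apex=26.564, x_land=15.909, impact vy=-22.818
  bounce: vy ← 0.5·22.818 = 11.409
Arc 2: start y=0.000, vy=11.409 → t=2.328, apex=6.641, x_land=24.734, impact vy=-11.409
  bounce: vy ← 0.5·11.409 = 5.704
Arc 3: start y=0.000, vy=5.704 → t=1.164, apex=1.660, x_land=29.146, impact vy=-5.704
  bounce: vy ← 0.5·5.704 = 2.852
Arc 4: start y=0.000, vy=2.852 → t=0.582, apex=0.415, x_land=31.352, impact vy=-2.852
  bounce: vy ← 0.5·2.852 = 1.426
Arc 5: start y=0.000, vy=1.426 → t=0.291, apex=0.104, x_land=32.455, impact vy=-1.426
  bounce: vy ← 0.5·1.426 = 0.713
Arc 6: start y=0.000, vy=0.713 → t=0.146, apex=0.026, x_land=33.007, impact vy=-0.713
  bounce: vy ← 0.5·0.713 = 0.357
Arc 7: start y=0.000, vy=0.357 → t=0.073, apex=0.006, x_land=33.282, impact vy=-0.357
  bounce: vy ← 0.5·0.357 = 0.178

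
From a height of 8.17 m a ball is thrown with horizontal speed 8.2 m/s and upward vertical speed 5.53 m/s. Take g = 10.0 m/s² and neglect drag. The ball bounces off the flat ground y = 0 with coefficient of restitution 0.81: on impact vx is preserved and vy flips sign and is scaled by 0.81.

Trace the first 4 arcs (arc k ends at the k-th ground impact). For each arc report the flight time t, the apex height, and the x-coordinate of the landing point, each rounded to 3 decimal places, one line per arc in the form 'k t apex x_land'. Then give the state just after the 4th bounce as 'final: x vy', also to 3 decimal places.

1 1.946 9.699 15.955
2 2.256 6.364 34.457
3 1.828 4.175 49.443
4 1.480 2.739 61.582
final: 61.582 5.995

Arc 1: start y=8.170, vy=5.530 → t=1.946, apex=9.699, x_land=15.955, impact vy=-13.928
  bounce: vy ← 0.81·13.928 = 11.281
Arc 2: start y=0.000, vy=11.281 → t=2.256, apex=6.364, x_land=34.457, impact vy=-11.281
  bounce: vy ← 0.81·11.281 = 9.138
Arc 3: start y=0.000, vy=9.138 → t=1.828, apex=4.175, x_land=49.443, impact vy=-9.138
  bounce: vy ← 0.81·9.138 = 7.402
Arc 4: start y=0.000, vy=7.402 → t=1.480, apex=2.739, x_land=61.582, impact vy=-7.402
  bounce: vy ← 0.81·7.402 = 5.995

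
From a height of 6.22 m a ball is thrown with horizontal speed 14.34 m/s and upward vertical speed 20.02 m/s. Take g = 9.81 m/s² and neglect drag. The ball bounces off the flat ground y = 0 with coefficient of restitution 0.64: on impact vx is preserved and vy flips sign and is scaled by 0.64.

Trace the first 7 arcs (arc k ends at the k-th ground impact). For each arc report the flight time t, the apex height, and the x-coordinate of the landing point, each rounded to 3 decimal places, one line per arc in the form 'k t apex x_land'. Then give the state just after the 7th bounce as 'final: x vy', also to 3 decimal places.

1 4.372 26.648 62.689
2 2.983 10.915 105.472
3 1.909 4.471 132.854
4 1.222 1.831 150.378
5 0.782 0.750 161.593
6 0.501 0.307 168.771
7 0.320 0.126 173.365
final: 173.365 1.006

Arc 1: start y=6.220, vy=20.020 → t=4.372, apex=26.648, x_land=62.689, impact vy=-22.866
  bounce: vy ← 0.64·22.866 = 14.634
Arc 2: start y=0.000, vy=14.634 → t=2.983, apex=10.915, x_land=105.472, impact vy=-14.634
  bounce: vy ← 0.64·14.634 = 9.366
Arc 3: start y=0.000, vy=9.366 → t=1.909, apex=4.471, x_land=132.854, impact vy=-9.366
  bounce: vy ← 0.64·9.366 = 5.994
Arc 4: start y=0.000, vy=5.994 → t=1.222, apex=1.831, x_land=150.378, impact vy=-5.994
  bounce: vy ← 0.64·5.994 = 3.836
Arc 5: start y=0.000, vy=3.836 → t=0.782, apex=0.750, x_land=161.593, impact vy=-3.836
  bounce: vy ← 0.64·3.836 = 2.455
Arc 6: start y=0.000, vy=2.455 → t=0.501, apex=0.307, x_land=168.771, impact vy=-2.455
  bounce: vy ← 0.64·2.455 = 1.571
Arc 7: start y=0.000, vy=1.571 → t=0.320, apex=0.126, x_land=173.365, impact vy=-1.571
  bounce: vy ← 0.64·1.571 = 1.006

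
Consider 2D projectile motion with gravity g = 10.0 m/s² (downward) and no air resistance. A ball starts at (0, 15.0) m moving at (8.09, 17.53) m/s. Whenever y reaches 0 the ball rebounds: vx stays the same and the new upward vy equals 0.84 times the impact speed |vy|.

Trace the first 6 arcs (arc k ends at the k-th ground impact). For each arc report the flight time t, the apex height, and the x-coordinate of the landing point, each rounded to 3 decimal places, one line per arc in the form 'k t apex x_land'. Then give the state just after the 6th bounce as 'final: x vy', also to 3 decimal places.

Arc 1: start y=15.000, vy=17.530 → t=4.217, apex=30.365, x_land=34.118, impact vy=-24.643
  bounce: vy ← 0.84·24.643 = 20.701
Arc 2: start y=0.000, vy=20.701 → t=4.140, apex=21.426, x_land=67.612, impact vy=-20.701
  bounce: vy ← 0.84·20.701 = 17.388
Arc 3: start y=0.000, vy=17.388 → t=3.478, apex=15.118, x_land=95.746, impact vy=-17.388
  bounce: vy ← 0.84·17.388 = 14.606
Arc 4: start y=0.000, vy=14.606 → t=2.921, apex=10.667, x_land=119.379, impact vy=-14.606
  bounce: vy ← 0.84·14.606 = 12.269
Arc 5: start y=0.000, vy=12.269 → t=2.454, apex=7.527, x_land=139.231, impact vy=-12.269
  bounce: vy ← 0.84·12.269 = 10.306
Arc 6: start y=0.000, vy=10.306 → t=2.061, apex=5.311, x_land=155.906, impact vy=-10.306
  bounce: vy ← 0.84·10.306 = 8.657

1 4.217 30.365 34.118
2 4.140 21.426 67.612
3 3.478 15.118 95.746
4 2.921 10.667 119.379
5 2.454 7.527 139.231
6 2.061 5.311 155.906
final: 155.906 8.657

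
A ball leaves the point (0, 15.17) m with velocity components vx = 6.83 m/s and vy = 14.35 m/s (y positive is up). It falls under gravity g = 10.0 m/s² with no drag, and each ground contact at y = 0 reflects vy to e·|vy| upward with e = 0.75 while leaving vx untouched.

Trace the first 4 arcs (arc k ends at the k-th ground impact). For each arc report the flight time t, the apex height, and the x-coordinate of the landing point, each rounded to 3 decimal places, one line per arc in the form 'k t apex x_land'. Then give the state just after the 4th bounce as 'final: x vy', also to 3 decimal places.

1 3.692 25.466 25.215
2 3.385 14.325 48.336
3 2.539 8.058 65.677
4 1.904 4.532 78.683
final: 78.683 7.141

Arc 1: start y=15.170, vy=14.350 → t=3.692, apex=25.466, x_land=25.215, impact vy=-22.568
  bounce: vy ← 0.75·22.568 = 16.926
Arc 2: start y=0.000, vy=16.926 → t=3.385, apex=14.325, x_land=48.336, impact vy=-16.926
  bounce: vy ← 0.75·16.926 = 12.695
Arc 3: start y=0.000, vy=12.695 → t=2.539, apex=8.058, x_land=65.677, impact vy=-12.695
  bounce: vy ← 0.75·12.695 = 9.521
Arc 4: start y=0.000, vy=9.521 → t=1.904, apex=4.532, x_land=78.683, impact vy=-9.521
  bounce: vy ← 0.75·9.521 = 7.141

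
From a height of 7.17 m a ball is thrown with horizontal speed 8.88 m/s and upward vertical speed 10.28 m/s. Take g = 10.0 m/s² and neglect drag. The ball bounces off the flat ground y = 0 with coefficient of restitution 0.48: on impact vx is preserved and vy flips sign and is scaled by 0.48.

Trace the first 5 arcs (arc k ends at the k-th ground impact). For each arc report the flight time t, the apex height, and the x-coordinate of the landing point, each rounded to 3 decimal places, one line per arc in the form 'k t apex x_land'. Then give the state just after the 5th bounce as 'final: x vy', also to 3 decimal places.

Arc 1: start y=7.170, vy=10.280 → t=2.606, apex=12.454, x_land=23.143, impact vy=-15.782
  bounce: vy ← 0.48·15.782 = 7.575
Arc 2: start y=0.000, vy=7.575 → t=1.515, apex=2.869, x_land=36.597, impact vy=-7.575
  bounce: vy ← 0.48·7.575 = 3.636
Arc 3: start y=0.000, vy=3.636 → t=0.727, apex=0.661, x_land=43.055, impact vy=-3.636
  bounce: vy ← 0.48·3.636 = 1.745
Arc 4: start y=0.000, vy=1.745 → t=0.349, apex=0.152, x_land=46.155, impact vy=-1.745
  bounce: vy ← 0.48·1.745 = 0.838
Arc 5: start y=0.000, vy=0.838 → t=0.168, apex=0.035, x_land=47.643, impact vy=-0.838
  bounce: vy ← 0.48·0.838 = 0.402

1 2.606 12.454 23.143
2 1.515 2.869 36.597
3 0.727 0.661 43.055
4 0.349 0.152 46.155
5 0.168 0.035 47.643
final: 47.643 0.402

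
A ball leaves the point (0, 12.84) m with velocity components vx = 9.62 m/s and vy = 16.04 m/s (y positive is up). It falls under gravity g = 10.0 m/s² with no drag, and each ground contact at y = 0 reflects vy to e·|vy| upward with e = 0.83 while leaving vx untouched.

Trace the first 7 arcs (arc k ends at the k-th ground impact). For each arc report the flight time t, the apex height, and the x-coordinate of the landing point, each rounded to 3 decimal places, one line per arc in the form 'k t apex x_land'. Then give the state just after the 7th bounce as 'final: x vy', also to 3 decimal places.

1 3.871 25.704 37.242
2 3.764 17.708 73.450
3 3.124 12.199 103.502
4 2.593 8.404 128.445
5 2.152 5.789 149.148
6 1.786 3.988 166.332
7 1.483 2.748 180.594
final: 180.594 6.153

Arc 1: start y=12.840, vy=16.040 → t=3.871, apex=25.704, x_land=37.242, impact vy=-22.673
  bounce: vy ← 0.83·22.673 = 18.819
Arc 2: start y=0.000, vy=18.819 → t=3.764, apex=17.708, x_land=73.450, impact vy=-18.819
  bounce: vy ← 0.83·18.819 = 15.620
Arc 3: start y=0.000, vy=15.620 → t=3.124, apex=12.199, x_land=103.502, impact vy=-15.620
  bounce: vy ← 0.83·15.620 = 12.964
Arc 4: start y=0.000, vy=12.964 → t=2.593, apex=8.404, x_land=128.445, impact vy=-12.964
  bounce: vy ← 0.83·12.964 = 10.760
Arc 5: start y=0.000, vy=10.760 → t=2.152, apex=5.789, x_land=149.148, impact vy=-10.760
  bounce: vy ← 0.83·10.760 = 8.931
Arc 6: start y=0.000, vy=8.931 → t=1.786, apex=3.988, x_land=166.332, impact vy=-8.931
  bounce: vy ← 0.83·8.931 = 7.413
Arc 7: start y=0.000, vy=7.413 → t=1.483, apex=2.748, x_land=180.594, impact vy=-7.413
  bounce: vy ← 0.83·7.413 = 6.153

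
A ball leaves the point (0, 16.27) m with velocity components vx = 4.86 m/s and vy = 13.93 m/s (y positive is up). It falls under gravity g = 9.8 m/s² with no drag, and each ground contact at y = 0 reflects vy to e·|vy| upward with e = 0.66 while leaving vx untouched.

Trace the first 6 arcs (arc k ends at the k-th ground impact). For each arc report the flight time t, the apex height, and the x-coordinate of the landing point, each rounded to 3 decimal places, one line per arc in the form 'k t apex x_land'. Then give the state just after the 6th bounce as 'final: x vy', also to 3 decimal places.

1 3.732 26.170 18.140
2 3.051 11.400 32.965
3 2.013 4.966 42.750
4 1.329 2.163 49.209
5 0.877 0.942 53.471
6 0.579 0.410 56.284
final: 56.284 1.872

Arc 1: start y=16.270, vy=13.930 → t=3.732, apex=26.170, x_land=18.140, impact vy=-22.648
  bounce: vy ← 0.66·22.648 = 14.948
Arc 2: start y=0.000, vy=14.948 → t=3.051, apex=11.400, x_land=32.965, impact vy=-14.948
  bounce: vy ← 0.66·14.948 = 9.866
Arc 3: start y=0.000, vy=9.866 → t=2.013, apex=4.966, x_land=42.750, impact vy=-9.866
  bounce: vy ← 0.66·9.866 = 6.511
Arc 4: start y=0.000, vy=6.511 → t=1.329, apex=2.163, x_land=49.209, impact vy=-6.511
  bounce: vy ← 0.66·6.511 = 4.297
Arc 5: start y=0.000, vy=4.297 → t=0.877, apex=0.942, x_land=53.471, impact vy=-4.297
  bounce: vy ← 0.66·4.297 = 2.836
Arc 6: start y=0.000, vy=2.836 → t=0.579, apex=0.410, x_land=56.284, impact vy=-2.836
  bounce: vy ← 0.66·2.836 = 1.872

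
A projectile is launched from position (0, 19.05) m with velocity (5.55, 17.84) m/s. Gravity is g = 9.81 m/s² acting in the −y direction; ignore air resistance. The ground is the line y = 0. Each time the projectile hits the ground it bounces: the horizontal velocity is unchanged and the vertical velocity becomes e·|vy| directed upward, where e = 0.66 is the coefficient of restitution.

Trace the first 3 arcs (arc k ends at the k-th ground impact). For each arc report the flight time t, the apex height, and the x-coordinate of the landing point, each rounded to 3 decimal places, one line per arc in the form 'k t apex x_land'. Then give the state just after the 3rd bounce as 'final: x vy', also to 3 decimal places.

Arc 1: start y=19.050, vy=17.840 → t=4.500, apex=35.271, x_land=24.976, impact vy=-26.306
  bounce: vy ← 0.66·26.306 = 17.362
Arc 2: start y=0.000, vy=17.362 → t=3.540, apex=15.364, x_land=44.621, impact vy=-17.362
  bounce: vy ← 0.66·17.362 = 11.459
Arc 3: start y=0.000, vy=11.459 → t=2.336, apex=6.693, x_land=57.587, impact vy=-11.459
  bounce: vy ← 0.66·11.459 = 7.563

1 4.500 35.271 24.976
2 3.540 15.364 44.621
3 2.336 6.693 57.587
final: 57.587 7.563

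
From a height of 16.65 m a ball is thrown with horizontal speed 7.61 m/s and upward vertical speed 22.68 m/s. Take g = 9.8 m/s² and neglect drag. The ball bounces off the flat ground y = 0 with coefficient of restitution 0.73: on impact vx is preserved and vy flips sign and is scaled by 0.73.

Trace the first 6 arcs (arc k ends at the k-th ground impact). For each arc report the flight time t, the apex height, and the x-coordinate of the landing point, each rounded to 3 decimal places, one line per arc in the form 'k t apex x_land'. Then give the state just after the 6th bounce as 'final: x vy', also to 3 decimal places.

1 5.273 42.894 40.127
2 4.320 22.858 73.000
3 3.153 12.181 96.997
4 2.302 6.491 114.515
5 1.680 3.459 127.304
6 1.227 1.843 136.639
final: 136.639 4.388

Arc 1: start y=16.650, vy=22.680 → t=5.273, apex=42.894, x_land=40.127, impact vy=-28.995
  bounce: vy ← 0.73·28.995 = 21.167
Arc 2: start y=0.000, vy=21.167 → t=4.320, apex=22.858, x_land=73.000, impact vy=-21.167
  bounce: vy ← 0.73·21.167 = 15.452
Arc 3: start y=0.000, vy=15.452 → t=3.153, apex=12.181, x_land=96.997, impact vy=-15.452
  bounce: vy ← 0.73·15.452 = 11.280
Arc 4: start y=0.000, vy=11.280 → t=2.302, apex=6.491, x_land=114.515, impact vy=-11.280
  bounce: vy ← 0.73·11.280 = 8.234
Arc 5: start y=0.000, vy=8.234 → t=1.680, apex=3.459, x_land=127.304, impact vy=-8.234
  bounce: vy ← 0.73·8.234 = 6.011
Arc 6: start y=0.000, vy=6.011 → t=1.227, apex=1.843, x_land=136.639, impact vy=-6.011
  bounce: vy ← 0.73·6.011 = 4.388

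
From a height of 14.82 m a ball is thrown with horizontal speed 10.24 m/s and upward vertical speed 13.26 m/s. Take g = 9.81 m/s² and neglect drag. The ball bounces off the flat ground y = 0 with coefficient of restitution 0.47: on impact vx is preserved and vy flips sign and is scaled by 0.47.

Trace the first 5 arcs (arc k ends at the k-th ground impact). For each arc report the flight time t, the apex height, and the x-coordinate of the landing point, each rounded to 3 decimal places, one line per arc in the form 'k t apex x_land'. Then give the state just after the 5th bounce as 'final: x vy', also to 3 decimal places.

1 3.554 23.782 36.389
2 2.070 5.253 57.584
3 0.973 1.160 67.545
4 0.457 0.256 72.227
5 0.215 0.057 74.428
final: 74.428 0.495

Arc 1: start y=14.820, vy=13.260 → t=3.554, apex=23.782, x_land=36.389, impact vy=-21.601
  bounce: vy ← 0.47·21.601 = 10.152
Arc 2: start y=0.000, vy=10.152 → t=2.070, apex=5.253, x_land=57.584, impact vy=-10.152
  bounce: vy ← 0.47·10.152 = 4.772
Arc 3: start y=0.000, vy=4.772 → t=0.973, apex=1.160, x_land=67.545, impact vy=-4.772
  bounce: vy ← 0.47·4.772 = 2.243
Arc 4: start y=0.000, vy=2.243 → t=0.457, apex=0.256, x_land=72.227, impact vy=-2.243
  bounce: vy ← 0.47·2.243 = 1.054
Arc 5: start y=0.000, vy=1.054 → t=0.215, apex=0.057, x_land=74.428, impact vy=-1.054
  bounce: vy ← 0.47·1.054 = 0.495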